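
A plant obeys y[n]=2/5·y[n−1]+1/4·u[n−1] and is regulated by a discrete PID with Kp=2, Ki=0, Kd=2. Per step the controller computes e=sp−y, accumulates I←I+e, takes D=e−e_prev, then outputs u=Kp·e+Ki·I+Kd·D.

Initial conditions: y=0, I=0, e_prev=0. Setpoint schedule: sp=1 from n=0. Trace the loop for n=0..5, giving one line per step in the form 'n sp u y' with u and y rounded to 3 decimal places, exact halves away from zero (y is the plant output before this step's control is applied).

(exact arithmetic carried between steps; '≈' marks a value shown rounded to 6 d.p. or computed from one; I and e_prev carry over from the previous line; the table rounds u and y to 3 d.p., halves away from zero)
n=0: y=0, sp=1, e=sp−y=1; I=1, D=e−e_prev=1; u=2·1+0·1+2·1=4; next y=2/5·0+1/4·4=1
n=1: y=1, sp=1, e=sp−y=0; I=1, D=e−e_prev=-1; u=2·0+0·1+2·(-1)=-2; next y=2/5·1+1/4·(-2)=-0.1
n=2: y=-0.1, sp=1, e=sp−y=1.1; I=2.1, D=e−e_prev=1.1; u=2·1.1+0·2.1+2·1.1=4.4; next y=2/5·(-0.1)+1/4·4.4=1.06
n=3: y=1.06, sp=1, e=sp−y=-0.06; I=2.04, D=e−e_prev=-1.16; u=2·(-0.06)+0·2.04+2·(-1.16)=-2.44; next y=2/5·1.06+1/4·(-2.44)=-0.186
n=4: y=-0.186, sp=1, e=sp−y=1.186; I=3.226, D=e−e_prev=1.246; u=2·1.186+0·3.226+2·1.246=4.864; next y=2/5·(-0.186)+1/4·4.864=1.1416
n=5: y=1.1416, sp=1, e=sp−y=-0.1416; I=3.0844, D=e−e_prev=-1.3276; u=2·(-0.1416)+0·3.0844+2·(-1.3276)=-2.9384; next y=2/5·1.1416+1/4·(-2.9384)=-0.27796

0 1 4.000 0.000
1 1 -2.000 1.000
2 1 4.400 -0.100
3 1 -2.440 1.060
4 1 4.864 -0.186
5 1 -2.938 1.142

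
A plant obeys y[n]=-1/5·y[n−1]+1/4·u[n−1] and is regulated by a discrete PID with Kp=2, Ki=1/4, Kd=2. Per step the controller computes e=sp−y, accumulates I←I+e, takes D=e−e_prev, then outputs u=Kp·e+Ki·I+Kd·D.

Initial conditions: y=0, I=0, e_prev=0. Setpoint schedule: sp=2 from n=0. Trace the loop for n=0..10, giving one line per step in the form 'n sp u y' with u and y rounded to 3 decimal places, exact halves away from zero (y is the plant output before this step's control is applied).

(exact arithmetic carried between steps; '≈' marks a value shown rounded to 6 d.p. or computed from one; I and e_prev carry over from the previous line; the table rounds u and y to 3 d.p., halves away from zero)
n=0: y=0, sp=2, e=sp−y=2; I=2, D=e−e_prev=2; u=2·2+1/4·2+2·2=8.5; next y=-1/5·0+1/4·8.5=2.125
n=1: y=2.125, sp=2, e=sp−y=-0.125; I=1.875, D=e−e_prev=-2.125; u=2·(-0.125)+1/4·1.875+2·(-2.125)=-4.03125; next y=-1/5·2.125+1/4·(-4.03125)≈-1.432813
n=2: y≈-1.432813, sp=2, e=sp−y≈3.432813; I≈5.307813, D=e−e_prev≈3.557813; u=2·3.432813+1/4·5.307813+2·3.557813≈15.308203; next y=-1/5·(-1.432813)+1/4·15.308203≈4.113613
n=3: y≈4.113613, sp=2, e=sp−y≈-2.113613; I≈3.194199, D=e−e_prev≈-5.546426; u=2·(-2.113613)+1/4·3.194199+2·(-5.546426)≈-14.521528; next y=-1/5·4.113613+1/4·(-14.521528)≈-4.453105
n=4: y≈-4.453105, sp=2, e=sp−y≈6.453105; I≈9.647304, D=e−e_prev≈8.566718; u=2·6.453105+1/4·9.647304+2·8.566718≈32.451471; next y=-1/5·(-4.453105)+1/4·32.451471≈9.003489
n=5: y≈9.003489, sp=2, e=sp−y≈-7.003489; I≈2.643815, D=e−e_prev≈-13.456594; u=2·(-7.003489)+1/4·2.643815+2·(-13.456594)≈-40.259211; next y=-1/5·9.003489+1/4·(-40.259211)≈-11.865501
n=6: y≈-11.865501, sp=2, e=sp−y≈13.865501; I≈16.509316, D=e−e_prev≈20.868989; u=2·13.865501+1/4·16.509316+2·20.868989≈73.596309; next y=-1/5·(-11.865501)+1/4·73.596309≈20.772177
n=7: y≈20.772177, sp=2, e=sp−y≈-18.772177; I≈-2.262862, D=e−e_prev≈-32.637678; u=2·(-18.772177)+1/4·(-2.262862)+2·(-32.637678)≈-103.385425; next y=-1/5·20.772177+1/4·(-103.385425)≈-30.000792
n=8: y≈-30.000792, sp=2, e=sp−y≈32.000792; I≈29.737930, D=e−e_prev≈50.772969; u=2·32.000792+1/4·29.737930+2·50.772969≈172.982004; next y=-1/5·(-30.000792)+1/4·172.982004≈49.245659
n=9: y≈49.245659, sp=2, e=sp−y≈-47.245659; I≈-17.507729, D=e−e_prev≈-79.246451; u=2·(-47.245659)+1/4·(-17.507729)+2·(-79.246451)≈-257.361154; next y=-1/5·49.245659+1/4·(-257.361154)≈-74.189420
n=10: y≈-74.189420, sp=2, e=sp−y≈76.189420; I≈58.681691, D=e−e_prev≈123.435080; u=2·76.189420+1/4·58.681691+2·123.435080≈413.919423; next y=-1/5·(-74.189420)+1/4·413.919423≈118.317740

0 2 8.500 0.000
1 2 -4.031 2.125
2 2 15.308 -1.433
3 2 -14.522 4.114
4 2 32.451 -4.453
5 2 -40.259 9.003
6 2 73.596 -11.866
7 2 -103.385 20.772
8 2 172.982 -30.001
9 2 -257.361 49.246
10 2 413.919 -74.189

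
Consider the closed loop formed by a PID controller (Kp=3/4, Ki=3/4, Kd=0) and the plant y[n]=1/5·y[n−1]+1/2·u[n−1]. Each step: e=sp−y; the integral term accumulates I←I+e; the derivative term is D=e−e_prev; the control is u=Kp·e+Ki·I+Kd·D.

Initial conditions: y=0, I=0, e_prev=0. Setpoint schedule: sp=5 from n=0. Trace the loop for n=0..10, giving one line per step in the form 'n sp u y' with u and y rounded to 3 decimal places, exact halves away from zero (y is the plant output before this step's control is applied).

0 5 7.500 0.000
1 5 5.625 3.750
2 5 6.844 3.563
3 5 7.064 4.134
4 5 7.376 4.359
5 5 7.556 4.560
6 5 7.691 4.690
7 5 7.783 4.783
8 5 7.848 4.848
9 5 7.894 4.894
10 5 7.926 4.926

(exact arithmetic carried between steps; '≈' marks a value shown rounded to 6 d.p. or computed from one; I and e_prev carry over from the previous line; the table rounds u and y to 3 d.p., halves away from zero)
n=0: y=0, sp=5, e=sp−y=5; I=5, D=e−e_prev=5; u=3/4·5+3/4·5+0·5=7.5; next y=1/5·0+1/2·7.5=3.75
n=1: y=3.75, sp=5, e=sp−y=1.25; I=6.25, D=e−e_prev=-3.75; u=3/4·1.25+3/4·6.25+0·(-3.75)=5.625; next y=1/5·3.75+1/2·5.625=3.5625
n=2: y=3.5625, sp=5, e=sp−y=1.4375; I=7.6875, D=e−e_prev=0.1875; u=3/4·1.4375+3/4·7.6875+0·0.1875=6.84375; next y=1/5·3.5625+1/2·6.84375=4.134375
n=3: y=4.134375, sp=5, e=sp−y=0.865625; I=8.553125, D=e−e_prev=-0.571875; u=3/4·0.865625+3/4·8.553125+0·(-0.571875)≈7.064063; next y=1/5·4.134375+1/2·7.064063≈4.358906
n=4: y≈4.358906, sp=5, e=sp−y≈0.641094; I≈9.194219, D=e−e_prev≈-0.224531; u=3/4·0.641094+3/4·9.194219+0·(-0.224531)≈7.376484; next y=1/5·4.358906+1/2·7.376484≈4.560023
n=5: y≈4.560023, sp=5, e=sp−y≈0.439977; I≈9.634195, D=e−e_prev≈-0.201117; u=3/4·0.439977+3/4·9.634195+0·(-0.201117)≈7.555629; next y=1/5·4.560023+1/2·7.555629≈4.689819
n=6: y≈4.689819, sp=5, e=sp−y≈0.310181; I≈9.944376, D=e−e_prev≈-0.129796; u=3/4·0.310181+3/4·9.944376+0·(-0.129796)≈7.690918; next y=1/5·4.689819+1/2·7.690918≈4.783423
n=7: y≈4.783423, sp=5, e=sp−y≈0.216577; I≈10.160953, D=e−e_prev≈-0.093604; u=3/4·0.216577+3/4·10.160953+0·(-0.093604)≈7.783148; next y=1/5·4.783423+1/2·7.783148≈4.848259
n=8: y≈4.848259, sp=5, e=sp−y≈0.151741; I≈10.312695, D=e−e_prev≈-0.064836; u=3/4·0.151741+3/4·10.312695+0·(-0.064836)≈7.848327; next y=1/5·4.848259+1/2·7.848327≈4.893815
n=9: y≈4.893815, sp=5, e=sp−y≈0.106185; I≈10.418880, D=e−e_prev≈-0.045557; u=3/4·0.106185+3/4·10.418880+0·(-0.045557)≈7.893798; next y=1/5·4.893815+1/2·7.893798≈4.925662
n=10: y≈4.925662, sp=5, e=sp−y≈0.074338; I≈10.493217, D=e−e_prev≈-0.031847; u=3/4·0.074338+3/4·10.493217+0·(-0.031847)≈7.925666; next y=1/5·4.925662+1/2·7.925666≈4.947966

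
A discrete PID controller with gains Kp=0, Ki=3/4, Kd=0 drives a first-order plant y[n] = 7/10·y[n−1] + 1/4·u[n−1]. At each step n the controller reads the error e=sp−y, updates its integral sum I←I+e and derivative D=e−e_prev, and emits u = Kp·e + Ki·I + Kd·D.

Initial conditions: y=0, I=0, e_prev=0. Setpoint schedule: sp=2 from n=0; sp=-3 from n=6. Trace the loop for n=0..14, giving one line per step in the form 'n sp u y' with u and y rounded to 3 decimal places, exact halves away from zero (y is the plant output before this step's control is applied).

(exact arithmetic carried between steps; '≈' marks a value shown rounded to 6 d.p. or computed from one; I and e_prev carry over from the previous line; the table rounds u and y to 3 d.p., halves away from zero)
n=0: y=0, sp=2, e=sp−y=2; I=2, D=e−e_prev=2; u=0·2+3/4·2+0·2=1.5; next y=7/10·0+1/4·1.5=0.375
n=1: y=0.375, sp=2, e=sp−y=1.625; I=3.625, D=e−e_prev=-0.375; u=0·1.625+3/4·3.625+0·(-0.375)=2.71875; next y=7/10·0.375+1/4·2.71875≈0.942188
n=2: y≈0.942188, sp=2, e=sp−y≈1.057813; I≈4.682813, D=e−e_prev≈-0.567188; u=0·1.057813+3/4·4.682813+0·(-0.567188)≈3.512109; next y=7/10·0.942188+1/4·3.512109≈1.537559
n=3: y≈1.537559, sp=2, e=sp−y≈0.462441; I≈5.145254, D=e−e_prev≈-0.595371; u=0·0.462441+3/4·5.145254+0·(-0.595371)≈3.858940; next y=7/10·1.537559+1/4·3.858940≈2.041026
n=4: y≈2.041026, sp=2, e=sp−y≈-0.041026; I≈5.104228, D=e−e_prev≈-0.503468; u=0·(-0.041026)+3/4·5.104228+0·(-0.503468)≈3.828171; next y=7/10·2.041026+1/4·3.828171≈2.385761
n=5: y≈2.385761, sp=2, e=sp−y≈-0.385761; I≈4.718467, D=e−e_prev≈-0.344735; u=0·(-0.385761)+3/4·4.718467+0·(-0.344735)≈3.538850; next y=7/10·2.385761+1/4·3.538850≈2.554745
n=6: y≈2.554745, sp=-3, e=sp−y≈-5.554745; I≈-0.836278, D=e−e_prev≈-5.168984; u=0·(-5.554745)+3/4·(-0.836278)+0·(-5.168984)≈-0.627209; next y=7/10·2.554745+1/4·(-0.627209)≈1.631519
n=7: y≈1.631519, sp=-3, e=sp−y≈-4.631519; I≈-5.467798, D=e−e_prev≈0.923226; u=0·(-4.631519)+3/4·(-5.467798)+0·0.923226≈-4.100848; next y=7/10·1.631519+1/4·(-4.100848)≈0.116852
n=8: y≈0.116852, sp=-3, e=sp−y≈-3.116852; I≈-8.584649, D=e−e_prev≈1.514668; u=0·(-3.116852)+3/4·(-8.584649)+0·1.514668≈-6.438487; next y=7/10·0.116852+1/4·(-6.438487)≈-1.527826
n=9: y≈-1.527826, sp=-3, e=sp−y≈-1.472174; I≈-10.056824, D=e−e_prev≈1.644677; u=0·(-1.472174)+3/4·(-10.056824)+0·1.644677≈-7.542618; next y=7/10·(-1.527826)+1/4·(-7.542618)≈-2.955132
n=10: y≈-2.955132, sp=-3, e=sp−y≈-0.044868; I≈-10.101691, D=e−e_prev≈1.427307; u=0·(-0.044868)+3/4·(-10.101691)+0·1.427307≈-7.576268; next y=7/10·(-2.955132)+1/4·(-7.576268)≈-3.962660
n=11: y≈-3.962660, sp=-3, e=sp−y≈0.962660; I≈-9.139031, D=e−e_prev≈1.007527; u=0·0.962660+3/4·(-9.139031)+0·1.007527≈-6.854274; next y=7/10·(-3.962660)+1/4·(-6.854274)≈-4.487430
n=12: y≈-4.487430, sp=-3, e=sp−y≈1.487430; I≈-7.651601, D=e−e_prev≈0.524770; u=0·1.487430+3/4·(-7.651601)+0·0.524770≈-5.738701; next y=7/10·(-4.487430)+1/4·(-5.738701)≈-4.575876
n=13: y≈-4.575876, sp=-3, e=sp−y≈1.575876; I≈-6.075725, D=e−e_prev≈0.088446; u=0·1.575876+3/4·(-6.075725)+0·0.088446≈-4.556794; next y=7/10·(-4.575876)+1/4·(-4.556794)≈-4.342312
n=14: y≈-4.342312, sp=-3, e=sp−y≈1.342312; I≈-4.733413, D=e−e_prev≈-0.233565; u=0·1.342312+3/4·(-4.733413)+0·(-0.233565)≈-3.550060; next y=7/10·(-4.342312)+1/4·(-3.550060)≈-3.927133

0 2 1.500 0.000
1 2 2.719 0.375
2 2 3.512 0.942
3 2 3.859 1.538
4 2 3.828 2.041
5 2 3.539 2.386
6 -3 -0.627 2.555
7 -3 -4.101 1.632
8 -3 -6.438 0.117
9 -3 -7.543 -1.528
10 -3 -7.576 -2.955
11 -3 -6.854 -3.963
12 -3 -5.739 -4.487
13 -3 -4.557 -4.576
14 -3 -3.550 -4.342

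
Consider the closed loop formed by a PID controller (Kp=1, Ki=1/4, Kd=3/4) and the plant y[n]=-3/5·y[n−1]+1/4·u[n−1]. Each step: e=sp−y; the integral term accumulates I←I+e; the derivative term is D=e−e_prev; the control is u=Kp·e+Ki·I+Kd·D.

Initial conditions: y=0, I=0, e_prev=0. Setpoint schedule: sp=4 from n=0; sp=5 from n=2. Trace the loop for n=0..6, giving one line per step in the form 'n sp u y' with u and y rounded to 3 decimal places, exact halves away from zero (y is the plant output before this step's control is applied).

0 4 8.000 0.000
1 4 2.000 2.000
2 5 11.400 -0.700
3 5 2.110 3.270
4 5 14.929 -1.435
5 5 0.954 4.593
6 5 19.797 -2.517

(exact arithmetic carried between steps; '≈' marks a value shown rounded to 6 d.p. or computed from one; I and e_prev carry over from the previous line; the table rounds u and y to 3 d.p., halves away from zero)
n=0: y=0, sp=4, e=sp−y=4; I=4, D=e−e_prev=4; u=1·4+1/4·4+3/4·4=8; next y=-3/5·0+1/4·8=2
n=1: y=2, sp=4, e=sp−y=2; I=6, D=e−e_prev=-2; u=1·2+1/4·6+3/4·(-2)=2; next y=-3/5·2+1/4·2=-0.7
n=2: y=-0.7, sp=5, e=sp−y=5.7; I=11.7, D=e−e_prev=3.7; u=1·5.7+1/4·11.7+3/4·3.7=11.4; next y=-3/5·(-0.7)+1/4·11.4=3.27
n=3: y=3.27, sp=5, e=sp−y=1.73; I=13.43, D=e−e_prev=-3.97; u=1·1.73+1/4·13.43+3/4·(-3.97)=2.11; next y=-3/5·3.27+1/4·2.11=-1.4345
n=4: y=-1.4345, sp=5, e=sp−y=6.4345; I=19.8645, D=e−e_prev=4.7045; u=1·6.4345+1/4·19.8645+3/4·4.7045=14.929; next y=-3/5·(-1.4345)+1/4·14.929=4.59295
n=5: y=4.59295, sp=5, e=sp−y=0.40705; I=20.27155, D=e−e_prev=-6.02745; u=1·0.40705+1/4·20.27155+3/4·(-6.02745)=0.95435; next y=-3/5·4.59295+1/4·0.95435≈-2.517183
n=6: y≈-2.517183, sp=5, e=sp−y≈7.517183; I≈27.788733, D=e−e_prev≈7.110133; u=1·7.517183+1/4·27.788733+3/4·7.110133≈19.796965; next y=-3/5·(-2.517183)+1/4·19.796965≈6.459551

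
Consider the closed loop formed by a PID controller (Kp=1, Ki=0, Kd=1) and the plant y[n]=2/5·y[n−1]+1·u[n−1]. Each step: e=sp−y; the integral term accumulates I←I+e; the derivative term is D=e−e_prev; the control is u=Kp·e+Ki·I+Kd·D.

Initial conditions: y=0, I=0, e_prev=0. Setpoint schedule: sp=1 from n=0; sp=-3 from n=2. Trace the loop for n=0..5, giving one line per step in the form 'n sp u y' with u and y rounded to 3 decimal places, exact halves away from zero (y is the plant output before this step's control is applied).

(exact arithmetic carried between steps; '≈' marks a value shown rounded to 6 d.p. or computed from one; I and e_prev carry over from the previous line; the table rounds u and y to 3 d.p., halves away from zero)
n=0: y=0, sp=1, e=sp−y=1; I=1, D=e−e_prev=1; u=1·1+0·1+1·1=2; next y=2/5·0+1·2=2
n=1: y=2, sp=1, e=sp−y=-1; I=0, D=e−e_prev=-2; u=1·(-1)+0·0+1·(-2)=-3; next y=2/5·2+1·(-3)=-2.2
n=2: y=-2.2, sp=-3, e=sp−y=-0.8; I=-0.8, D=e−e_prev=0.2; u=1·(-0.8)+0·(-0.8)+1·0.2=-0.6; next y=2/5·(-2.2)+1·(-0.6)=-1.48
n=3: y=-1.48, sp=-3, e=sp−y=-1.52; I=-2.32, D=e−e_prev=-0.72; u=1·(-1.52)+0·(-2.32)+1·(-0.72)=-2.24; next y=2/5·(-1.48)+1·(-2.24)=-2.832
n=4: y=-2.832, sp=-3, e=sp−y=-0.168; I=-2.488, D=e−e_prev=1.352; u=1·(-0.168)+0·(-2.488)+1·1.352=1.184; next y=2/5·(-2.832)+1·1.184=0.0512
n=5: y=0.0512, sp=-3, e=sp−y=-3.0512; I=-5.5392, D=e−e_prev=-2.8832; u=1·(-3.0512)+0·(-5.5392)+1·(-2.8832)=-5.9344; next y=2/5·0.0512+1·(-5.9344)=-5.91392

0 1 2.000 0.000
1 1 -3.000 2.000
2 -3 -0.600 -2.200
3 -3 -2.240 -1.480
4 -3 1.184 -2.832
5 -3 -5.934 0.051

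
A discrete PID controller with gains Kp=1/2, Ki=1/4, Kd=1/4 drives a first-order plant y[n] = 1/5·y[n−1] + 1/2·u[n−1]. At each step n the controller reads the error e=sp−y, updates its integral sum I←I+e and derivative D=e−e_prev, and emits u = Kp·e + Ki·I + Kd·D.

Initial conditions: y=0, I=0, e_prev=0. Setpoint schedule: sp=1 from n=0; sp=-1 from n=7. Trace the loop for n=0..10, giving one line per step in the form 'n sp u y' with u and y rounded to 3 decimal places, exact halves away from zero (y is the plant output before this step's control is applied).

0 1 1.000 0.000
1 1 0.500 0.500
2 1 0.900 0.350
3 1 0.855 0.520
4 1 1.006 0.532
5 1 1.048 0.609
6 1 1.129 0.646
7 -1 -0.821 0.694
8 -1 0.233 -0.272
9 -1 -0.525 0.062
10 -1 -0.395 -0.250

(exact arithmetic carried between steps; '≈' marks a value shown rounded to 6 d.p. or computed from one; I and e_prev carry over from the previous line; the table rounds u and y to 3 d.p., halves away from zero)
n=0: y=0, sp=1, e=sp−y=1; I=1, D=e−e_prev=1; u=1/2·1+1/4·1+1/4·1=1; next y=1/5·0+1/2·1=0.5
n=1: y=0.5, sp=1, e=sp−y=0.5; I=1.5, D=e−e_prev=-0.5; u=1/2·0.5+1/4·1.5+1/4·(-0.5)=0.5; next y=1/5·0.5+1/2·0.5=0.35
n=2: y=0.35, sp=1, e=sp−y=0.65; I=2.15, D=e−e_prev=0.15; u=1/2·0.65+1/4·2.15+1/4·0.15=0.9; next y=1/5·0.35+1/2·0.9=0.52
n=3: y=0.52, sp=1, e=sp−y=0.48; I=2.63, D=e−e_prev=-0.17; u=1/2·0.48+1/4·2.63+1/4·(-0.17)=0.855; next y=1/5·0.52+1/2·0.855=0.5315
n=4: y=0.5315, sp=1, e=sp−y=0.4685; I=3.0985, D=e−e_prev=-0.0115; u=1/2·0.4685+1/4·3.0985+1/4·(-0.0115)=1.006; next y=1/5·0.5315+1/2·1.006=0.6093
n=5: y=0.6093, sp=1, e=sp−y=0.3907; I=3.4892, D=e−e_prev=-0.0778; u=1/2·0.3907+1/4·3.4892+1/4·(-0.0778)=1.0482; next y=1/5·0.6093+1/2·1.0482=0.64596
n=6: y=0.64596, sp=1, e=sp−y=0.35404; I=3.84324, D=e−e_prev=-0.03666; u=1/2·0.35404+1/4·3.84324+1/4·(-0.03666)=1.128665; next y=1/5·0.64596+1/2·1.128665≈0.693525
n=7: y≈0.693525, sp=-1, e=sp−y≈-1.693525; I≈2.149716, D=e−e_prev≈-2.047565; u=1/2·(-1.693525)+1/4·2.149716+1/4·(-2.047565)≈-0.821225; next y=1/5·0.693525+1/2·(-0.821225)≈-0.271907
n=8: y≈-0.271907, sp=-1, e=sp−y≈-0.728093; I≈1.421623, D=e−e_prev≈0.965432; u=1/2·(-0.728093)+1/4·1.421623+1/4·0.965432≈0.232717; next y=1/5·(-0.271907)+1/2·0.232717≈0.061977
n=9: y≈0.061977, sp=-1, e=sp−y≈-1.061977; I≈0.359646, D=e−e_prev≈-0.333885; u=1/2·(-1.061977)+1/4·0.359646+1/4·(-0.333885)≈-0.524548; next y=1/5·0.061977+1/2·(-0.524548)≈-0.249879
n=10: y≈-0.249879, sp=-1, e=sp−y≈-0.750121; I≈-0.390476, D=e−e_prev≈0.311856; u=1/2·(-0.750121)+1/4·(-0.390476)+1/4·0.311856≈-0.394716; next y=1/5·(-0.249879)+1/2·(-0.394716)≈-0.247334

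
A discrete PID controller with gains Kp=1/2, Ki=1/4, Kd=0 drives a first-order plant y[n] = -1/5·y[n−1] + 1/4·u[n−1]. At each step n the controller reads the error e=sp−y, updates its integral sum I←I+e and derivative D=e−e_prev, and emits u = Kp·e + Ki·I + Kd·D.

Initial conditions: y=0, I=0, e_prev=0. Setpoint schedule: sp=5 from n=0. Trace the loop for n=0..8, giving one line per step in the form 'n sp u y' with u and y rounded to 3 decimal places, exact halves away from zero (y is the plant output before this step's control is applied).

(exact arithmetic carried between steps; '≈' marks a value shown rounded to 6 d.p. or computed from one; I and e_prev carry over from the previous line; the table rounds u and y to 3 d.p., halves away from zero)
n=0: y=0, sp=5, e=sp−y=5; I=5, D=e−e_prev=5; u=1/2·5+1/4·5+0·5=3.75; next y=-1/5·0+1/4·3.75=0.9375
n=1: y=0.9375, sp=5, e=sp−y=4.0625; I=9.0625, D=e−e_prev=-0.9375; u=1/2·4.0625+1/4·9.0625+0·(-0.9375)=4.296875; next y=-1/5·0.9375+1/4·4.296875≈0.886719
n=2: y≈0.886719, sp=5, e=sp−y≈4.113281; I≈13.175781, D=e−e_prev≈0.050781; u=1/2·4.113281+1/4·13.175781+0·0.050781≈5.350586; next y=-1/5·0.886719+1/4·5.350586≈1.160303
n=3: y≈1.160303, sp=5, e=sp−y≈3.839697; I≈17.015479, D=e−e_prev≈-0.273584; u=1/2·3.839697+1/4·17.015479+0·(-0.273584)≈6.173718; next y=-1/5·1.160303+1/4·6.173718≈1.311369
n=4: y≈1.311369, sp=5, e=sp−y≈3.688631; I≈20.704109, D=e−e_prev≈-0.151066; u=1/2·3.688631+1/4·20.704109+0·(-0.151066)≈7.020343; next y=-1/5·1.311369+1/4·7.020343≈1.492812
n=5: y≈1.492812, sp=5, e=sp−y≈3.507188; I≈24.211298, D=e−e_prev≈-0.181443; u=1/2·3.507188+1/4·24.211298+0·(-0.181443)≈7.806418; next y=-1/5·1.492812+1/4·7.806418≈1.653042
n=6: y≈1.653042, sp=5, e=sp−y≈3.346958; I≈27.558255, D=e−e_prev≈-0.160230; u=1/2·3.346958+1/4·27.558255+0·(-0.160230)≈8.563043; next y=-1/5·1.653042+1/4·8.563043≈1.810152
n=7: y≈1.810152, sp=5, e=sp−y≈3.189848; I≈30.748103, D=e−e_prev≈-0.157110; u=1/2·3.189848+1/4·30.748103+0·(-0.157110)≈9.281950; next y=-1/5·1.810152+1/4·9.281950≈1.958457
n=8: y≈1.958457, sp=5, e=sp−y≈3.041543; I≈33.789646, D=e−e_prev≈-0.148305; u=1/2·3.041543+1/4·33.789646+0·(-0.148305)≈9.968183; next y=-1/5·1.958457+1/4·9.968183≈2.100354

0 5 3.750 0.000
1 5 4.297 0.938
2 5 5.351 0.887
3 5 6.174 1.160
4 5 7.020 1.311
5 5 7.806 1.493
6 5 8.563 1.653
7 5 9.282 1.810
8 5 9.968 1.958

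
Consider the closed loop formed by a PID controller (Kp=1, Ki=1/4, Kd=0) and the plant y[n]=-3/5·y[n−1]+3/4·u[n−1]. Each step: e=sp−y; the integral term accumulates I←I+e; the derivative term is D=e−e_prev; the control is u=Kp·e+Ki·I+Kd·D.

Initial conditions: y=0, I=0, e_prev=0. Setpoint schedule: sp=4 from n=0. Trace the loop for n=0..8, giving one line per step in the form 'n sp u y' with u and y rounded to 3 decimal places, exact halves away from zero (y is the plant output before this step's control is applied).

(exact arithmetic carried between steps; '≈' marks a value shown rounded to 6 d.p. or computed from one; I and e_prev carry over from the previous line; the table rounds u and y to 3 d.p., halves away from zero)
n=0: y=0, sp=4, e=sp−y=4; I=4, D=e−e_prev=4; u=1·4+1/4·4+0·4=5; next y=-3/5·0+3/4·5=3.75
n=1: y=3.75, sp=4, e=sp−y=0.25; I=4.25, D=e−e_prev=-3.75; u=1·0.25+1/4·4.25+0·(-3.75)=1.3125; next y=-3/5·3.75+3/4·1.3125=-1.265625
n=2: y=-1.265625, sp=4, e=sp−y=5.265625; I=9.515625, D=e−e_prev=5.015625; u=1·5.265625+1/4·9.515625+0·5.015625≈7.644531; next y=-3/5·(-1.265625)+3/4·7.644531≈6.492773
n=3: y≈6.492773, sp=4, e=sp−y≈-2.492773; I≈7.022852, D=e−e_prev≈-7.758398; u=1·(-2.492773)+1/4·7.022852+0·(-7.758398)≈-0.737061; next y=-3/5·6.492773+3/4·(-0.737061)≈-4.448459
n=4: y≈-4.448459, sp=4, e=sp−y≈8.448459; I≈15.471311, D=e−e_prev≈10.941233; u=1·8.448459+1/4·15.471311+0·10.941233≈12.316287; next y=-3/5·(-4.448459)+3/4·12.316287≈11.906291
n=5: y≈11.906291, sp=4, e=sp−y≈-7.906291; I≈7.565020, D=e−e_prev≈-16.354751; u=1·(-7.906291)+1/4·7.565020+0·(-16.354751)≈-6.015036; next y=-3/5·11.906291+3/4·(-6.015036)≈-11.655052
n=6: y≈-11.655052, sp=4, e=sp−y≈15.655052; I≈23.220072, D=e−e_prev≈23.561343; u=1·15.655052+1/4·23.220072+0·23.561343≈21.460070; next y=-3/5·(-11.655052)+3/4·21.460070≈23.088083
n=7: y≈23.088083, sp=4, e=sp−y≈-19.088083; I≈4.131988, D=e−e_prev≈-34.743135; u=1·(-19.088083)+1/4·4.131988+0·(-34.743135)≈-18.055086; next y=-3/5·23.088083+3/4·(-18.055086)≈-27.394165
n=8: y≈-27.394165, sp=4, e=sp−y≈31.394165; I≈35.526153, D=e−e_prev≈50.482248; u=1·31.394165+1/4·35.526153+0·50.482248≈40.275703; next y=-3/5·(-27.394165)+3/4·40.275703≈46.643276

0 4 5.000 0.000
1 4 1.313 3.750
2 4 7.645 -1.266
3 4 -0.737 6.493
4 4 12.316 -4.448
5 4 -6.015 11.906
6 4 21.460 -11.655
7 4 -18.055 23.088
8 4 40.276 -27.394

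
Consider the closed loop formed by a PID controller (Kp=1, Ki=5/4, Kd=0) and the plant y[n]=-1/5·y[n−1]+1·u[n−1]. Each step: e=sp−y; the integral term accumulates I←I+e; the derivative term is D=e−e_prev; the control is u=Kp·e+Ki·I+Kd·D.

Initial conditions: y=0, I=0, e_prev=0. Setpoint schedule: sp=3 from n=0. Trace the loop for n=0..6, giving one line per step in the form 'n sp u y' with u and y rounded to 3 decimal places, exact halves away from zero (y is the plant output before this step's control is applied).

0 3 6.750 0.000
1 3 -4.688 6.750
2 3 19.397 -6.038
3 3 -29.250 20.604
4 3 70.189 -33.371
5 3 -132.375 76.864
6 3 280.671 -147.748

(exact arithmetic carried between steps; '≈' marks a value shown rounded to 6 d.p. or computed from one; I and e_prev carry over from the previous line; the table rounds u and y to 3 d.p., halves away from zero)
n=0: y=0, sp=3, e=sp−y=3; I=3, D=e−e_prev=3; u=1·3+5/4·3+0·3=6.75; next y=-1/5·0+1·6.75=6.75
n=1: y=6.75, sp=3, e=sp−y=-3.75; I=-0.75, D=e−e_prev=-6.75; u=1·(-3.75)+5/4·(-0.75)+0·(-6.75)=-4.6875; next y=-1/5·6.75+1·(-4.6875)=-6.0375
n=2: y=-6.0375, sp=3, e=sp−y=9.0375; I=8.2875, D=e−e_prev=12.7875; u=1·9.0375+5/4·8.2875+0·12.7875=19.396875; next y=-1/5·(-6.0375)+1·19.396875=20.604375
n=3: y=20.604375, sp=3, e=sp−y=-17.604375; I=-9.316875, D=e−e_prev=-26.641875; u=1·(-17.604375)+5/4·(-9.316875)+0·(-26.641875)≈-29.250469; next y=-1/5·20.604375+1·(-29.250469)≈-33.371344
n=4: y≈-33.371344, sp=3, e=sp−y≈36.371344; I≈27.054469, D=e−e_prev≈53.975719; u=1·36.371344+5/4·27.054469+0·53.975719≈70.189430; next y=-1/5·(-33.371344)+1·70.189430≈76.863698
n=5: y≈76.863698, sp=3, e=sp−y≈-73.863698; I≈-46.809230, D=e−e_prev≈-110.235042; u=1·(-73.863698)+5/4·(-46.809230)+0·(-110.235042)≈-132.375236; next y=-1/5·76.863698+1·(-132.375236)≈-147.747975
n=6: y≈-147.747975, sp=3, e=sp−y≈150.747975; I≈103.938746, D=e−e_prev≈224.611674; u=1·150.747975+5/4·103.938746+0·224.611674≈280.671407; next y=-1/5·(-147.747975)+1·280.671407≈310.221002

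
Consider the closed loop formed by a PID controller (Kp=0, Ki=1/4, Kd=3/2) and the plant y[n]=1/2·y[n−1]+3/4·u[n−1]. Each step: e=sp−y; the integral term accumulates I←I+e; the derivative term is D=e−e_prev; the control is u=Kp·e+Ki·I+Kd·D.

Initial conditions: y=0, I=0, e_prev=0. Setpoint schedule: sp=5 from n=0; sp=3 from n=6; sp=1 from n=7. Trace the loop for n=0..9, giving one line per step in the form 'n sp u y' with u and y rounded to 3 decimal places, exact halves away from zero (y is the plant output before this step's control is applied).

0 5 8.750 0.000
1 5 -8.984 6.563
2 5 18.003 -3.457
3 5 -21.566 11.774
4 5 38.194 -10.288
5 5 -50.207 23.502
6 3 78.812 -25.905
7 1 -114.678 46.157
8 1 176.027 -62.930
9 1 -257.721 100.555

(exact arithmetic carried between steps; '≈' marks a value shown rounded to 6 d.p. or computed from one; I and e_prev carry over from the previous line; the table rounds u and y to 3 d.p., halves away from zero)
n=0: y=0, sp=5, e=sp−y=5; I=5, D=e−e_prev=5; u=0·5+1/4·5+3/2·5=8.75; next y=1/2·0+3/4·8.75=6.5625
n=1: y=6.5625, sp=5, e=sp−y=-1.5625; I=3.4375, D=e−e_prev=-6.5625; u=0·(-1.5625)+1/4·3.4375+3/2·(-6.5625)=-8.984375; next y=1/2·6.5625+3/4·(-8.984375)≈-3.457031
n=2: y≈-3.457031, sp=5, e=sp−y≈8.457031; I≈11.894531, D=e−e_prev≈10.019531; u=0·8.457031+1/4·11.894531+3/2·10.019531≈18.002930; next y=1/2·(-3.457031)+3/4·18.002930≈11.773682
n=3: y≈11.773682, sp=5, e=sp−y≈-6.773682; I≈5.120850, D=e−e_prev≈-15.230713; u=0·(-6.773682)+1/4·5.120850+3/2·(-15.230713)≈-21.565857; next y=1/2·11.773682+3/4·(-21.565857)≈-10.287552
n=4: y≈-10.287552, sp=5, e=sp−y≈15.287552; I≈20.408401, D=e−e_prev≈22.061234; u=0·15.287552+1/4·20.408401+3/2·22.061234≈38.193951; next y=1/2·(-10.287552)+3/4·38.193951≈23.501687
n=5: y≈23.501687, sp=5, e=sp−y≈-18.501687; I≈1.906714, D=e−e_prev≈-33.789239; u=0·(-18.501687)+1/4·1.906714+3/2·(-33.789239)≈-50.207180; next y=1/2·23.501687+3/4·(-50.207180)≈-25.904541
n=6: y≈-25.904541, sp=3, e=sp−y≈28.904541; I≈30.811256, D=e−e_prev≈47.406228; u=0·28.904541+1/4·30.811256+3/2·47.406228≈78.812156; next y=1/2·(-25.904541)+3/4·78.812156≈46.156847
n=7: y≈46.156847, sp=1, e=sp−y≈-45.156847; I≈-14.345591, D=e−e_prev≈-74.061388; u=0·(-45.156847)+1/4·(-14.345591)+3/2·(-74.061388)≈-114.678480; next y=1/2·46.156847+3/4·(-114.678480)≈-62.930436
n=8: y≈-62.930436, sp=1, e=sp−y≈63.930436; I≈49.584846, D=e−e_prev≈109.087283; u=0·63.930436+1/4·49.584846+3/2·109.087283≈176.027136; next y=1/2·(-62.930436)+3/4·176.027136≈100.555134
n=9: y≈100.555134, sp=1, e=sp−y≈-99.555134; I≈-49.970288, D=e−e_prev≈-163.485570; u=0·(-99.555134)+1/4·(-49.970288)+3/2·(-163.485570)≈-257.720928; next y=1/2·100.555134+3/4·(-257.720928)≈-143.013129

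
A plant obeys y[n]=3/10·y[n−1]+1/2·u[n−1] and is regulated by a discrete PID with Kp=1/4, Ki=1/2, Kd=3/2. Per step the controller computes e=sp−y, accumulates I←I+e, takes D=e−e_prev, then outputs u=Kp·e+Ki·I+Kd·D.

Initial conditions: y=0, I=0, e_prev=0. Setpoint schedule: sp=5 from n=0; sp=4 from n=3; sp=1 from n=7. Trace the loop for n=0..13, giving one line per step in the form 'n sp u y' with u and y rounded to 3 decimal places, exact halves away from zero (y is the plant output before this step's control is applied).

0 5 11.250 0.000
1 5 -6.406 5.625
2 5 17.785 -1.516
3 4 -14.313 8.438
4 4 29.290 -4.625
5 4 -26.228 13.257
6 4 46.355 -9.137
7 1 -53.958 20.436
8 1 78.073 -20.848
9 1 -93.598 32.782
10 1 127.886 -36.964
11 1 -159.842 52.854
12 1 212.025 -64.065
13 1 -270.251 86.793

(exact arithmetic carried between steps; '≈' marks a value shown rounded to 6 d.p. or computed from one; I and e_prev carry over from the previous line; the table rounds u and y to 3 d.p., halves away from zero)
n=0: y=0, sp=5, e=sp−y=5; I=5, D=e−e_prev=5; u=1/4·5+1/2·5+3/2·5=11.25; next y=3/10·0+1/2·11.25=5.625
n=1: y=5.625, sp=5, e=sp−y=-0.625; I=4.375, D=e−e_prev=-5.625; u=1/4·(-0.625)+1/2·4.375+3/2·(-5.625)=-6.40625; next y=3/10·5.625+1/2·(-6.40625)=-1.515625
n=2: y=-1.515625, sp=5, e=sp−y=6.515625; I=10.890625, D=e−e_prev=7.140625; u=1/4·6.515625+1/2·10.890625+3/2·7.140625≈17.785156; next y=3/10·(-1.515625)+1/2·17.785156≈8.437891
n=3: y≈8.437891, sp=4, e=sp−y≈-4.437891; I≈6.452734, D=e−e_prev≈-10.953516; u=1/4·(-4.437891)+1/2·6.452734+3/2·(-10.953516)≈-14.313379; next y=3/10·8.437891+1/2·(-14.313379)≈-4.625322
n=4: y≈-4.625322, sp=4, e=sp−y≈8.625322; I≈15.078057, D=e−e_prev≈13.063213; u=1/4·8.625322+1/2·15.078057+3/2·13.063213≈29.290178; next y=3/10·(-4.625322)+1/2·29.290178≈13.257492
n=5: y≈13.257492, sp=4, e=sp−y≈-9.257492; I≈5.820564, D=e−e_prev≈-17.882815; u=1/4·(-9.257492)+1/2·5.820564+3/2·(-17.882815)≈-26.228313; next y=3/10·13.257492+1/2·(-26.228313)≈-9.136909
n=6: y≈-9.136909, sp=4, e=sp−y≈13.136909; I≈18.957473, D=e−e_prev≈22.394401; u=1/4·13.136909+1/2·18.957473+3/2·22.394401≈46.354566; next y=3/10·(-9.136909)+1/2·46.354566≈20.436210
n=7: y≈20.436210, sp=1, e=sp−y≈-19.436210; I≈-0.478737, D=e−e_prev≈-32.573119; u=1/4·(-19.436210)+1/2·(-0.478737)+3/2·(-32.573119)≈-53.958099; next y=3/10·20.436210+1/2·(-53.958099)≈-20.848187
n=8: y≈-20.848187, sp=1, e=sp−y≈21.848187; I≈21.369450, D=e−e_prev≈41.284397; u=1/4·21.848187+1/2·21.369450+3/2·41.284397≈78.073367; next y=3/10·(-20.848187)+1/2·78.073367≈32.782227
n=9: y≈32.782227, sp=1, e=sp−y≈-31.782227; I≈-10.412778, D=e−e_prev≈-53.630414; u=1/4·(-31.782227)+1/2·(-10.412778)+3/2·(-53.630414)≈-93.597567; next y=3/10·32.782227+1/2·(-93.597567)≈-36.964115
n=10: y≈-36.964115, sp=1, e=sp−y≈37.964115; I≈27.551337, D=e−e_prev≈69.746343; u=1/4·37.964115+1/2·27.551337+3/2·69.746343≈127.886211; next y=3/10·(-36.964115)+1/2·127.886211≈52.853871
n=11: y≈52.853871, sp=1, e=sp−y≈-51.853871; I≈-24.302534, D=e−e_prev≈-89.817986; u=1/4·(-51.853871)+1/2·(-24.302534)+3/2·(-89.817986)≈-159.841714; next y=3/10·52.853871+1/2·(-159.841714)≈-64.064696
n=12: y≈-64.064696, sp=1, e=sp−y≈65.064696; I≈40.762162, D=e−e_prev≈116.918567; u=1/4·65.064696+1/2·40.762162+3/2·116.918567≈212.025105; next y=3/10·(-64.064696)+1/2·212.025105≈86.793144
n=13: y≈86.793144, sp=1, e=sp−y≈-85.793144; I≈-45.030982, D=e−e_prev≈-150.857840; u=1/4·(-85.793144)+1/2·(-45.030982)+3/2·(-150.857840)≈-270.250536; next y=3/10·86.793144+1/2·(-270.250536)≈-109.087325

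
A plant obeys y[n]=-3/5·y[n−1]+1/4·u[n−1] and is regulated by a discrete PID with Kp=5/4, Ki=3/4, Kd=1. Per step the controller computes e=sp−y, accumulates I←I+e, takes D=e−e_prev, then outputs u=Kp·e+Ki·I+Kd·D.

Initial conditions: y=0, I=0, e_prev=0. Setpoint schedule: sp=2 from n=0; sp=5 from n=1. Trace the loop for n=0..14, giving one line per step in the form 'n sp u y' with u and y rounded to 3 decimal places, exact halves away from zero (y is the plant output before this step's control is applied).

0 2 6.000 0.000
1 5 10.000 1.500
2 5 10.825 1.600
3 5 13.036 1.746
4 5 14.228 2.211
5 5 16.728 2.230
6 5 16.983 2.844
7 5 20.127 2.539
8 5 18.762 3.508
9 5 23.617 2.586
10 5 19.203 4.353
11 5 27.948 2.189
12 5 17.438 5.674
13 5 34.572 0.955
14 5 11.544 8.070

(exact arithmetic carried between steps; '≈' marks a value shown rounded to 6 d.p. or computed from one; I and e_prev carry over from the previous line; the table rounds u and y to 3 d.p., halves away from zero)
n=0: y=0, sp=2, e=sp−y=2; I=2, D=e−e_prev=2; u=5/4·2+3/4·2+1·2=6; next y=-3/5·0+1/4·6=1.5
n=1: y=1.5, sp=5, e=sp−y=3.5; I=5.5, D=e−e_prev=1.5; u=5/4·3.5+3/4·5.5+1·1.5=10; next y=-3/5·1.5+1/4·10=1.6
n=2: y=1.6, sp=5, e=sp−y=3.4; I=8.9, D=e−e_prev=-0.1; u=5/4·3.4+3/4·8.9+1·(-0.1)=10.825; next y=-3/5·1.6+1/4·10.825=1.74625
n=3: y=1.74625, sp=5, e=sp−y=3.25375; I=12.15375, D=e−e_prev=-0.14625; u=5/4·3.25375+3/4·12.15375+1·(-0.14625)=13.03625; next y=-3/5·1.74625+1/4·13.03625≈2.211313
n=4: y≈2.211313, sp=5, e=sp−y≈2.788688; I≈14.942438, D=e−e_prev≈-0.465063; u=5/4·2.788688+3/4·14.942438+1·(-0.465063)≈14.227625; next y=-3/5·2.211313+1/4·14.227625≈2.230119
n=5: y≈2.230119, sp=5, e=sp−y≈2.769881; I≈17.712319, D=e−e_prev≈-0.018806; u=5/4·2.769881+3/4·17.712319+1·(-0.018806)≈16.727784; next y=-3/5·2.230119+1/4·16.727784≈2.843875
n=6: y≈2.843875, sp=5, e=sp−y≈2.156125; I≈19.868444, D=e−e_prev≈-0.613756; u=5/4·2.156125+3/4·19.868444+1·(-0.613756)≈16.982733; next y=-3/5·2.843875+1/4·16.982733≈2.539358
n=7: y≈2.539358, sp=5, e=sp−y≈2.460642; I≈22.329085, D=e−e_prev≈0.304516; u=5/4·2.460642+3/4·22.329085+1·0.304516≈20.127133; next y=-3/5·2.539358+1/4·20.127133≈3.508168
n=8: y≈3.508168, sp=5, e=sp−y≈1.491832; I≈23.820917, D=e−e_prev≈-0.968810; u=5/4·1.491832+3/4·23.820917+1·(-0.968810)≈18.761668; next y=-3/5·3.508168+1/4·18.761668≈2.585516
n=9: y≈2.585516, sp=5, e=sp−y≈2.414484; I≈26.235401, D=e−e_prev≈0.922652; u=5/4·2.414484+3/4·26.235401+1·0.922652≈23.617307; next y=-3/5·2.585516+1/4·23.617307≈4.353017
n=10: y≈4.353017, sp=5, e=sp−y≈0.646983; I≈26.882384, D=e−e_prev≈-1.767501; u=5/4·0.646983+3/4·26.882384+1·(-1.767501)≈19.203016; next y=-3/5·4.353017+1/4·19.203016≈2.188944
n=11: y≈2.188944, sp=5, e=sp−y≈2.811056; I≈29.693440, D=e−e_prev≈2.164073; u=5/4·2.811056+3/4·29.693440+1·2.164073≈27.947974; next y=-3/5·2.188944+1/4·27.947974≈5.673627
n=12: y≈5.673627, sp=5, e=sp−y≈-0.673627; I≈29.019813, D=e−e_prev≈-3.484684; u=5/4·(-0.673627)+3/4·29.019813+1·(-3.484684)≈17.438142; next y=-3/5·5.673627+1/4·17.438142≈0.955359
n=13: y≈0.955359, sp=5, e=sp−y≈4.044641; I≈33.064454, D=e−e_prev≈4.718268; u=5/4·4.044641+3/4·33.064454+1·4.718268≈34.572410; next y=-3/5·0.955359+1/4·34.572410≈8.069887
n=14: y≈8.069887, sp=5, e=sp−y≈-3.069887; I≈29.994567, D=e−e_prev≈-7.114528; u=5/4·(-3.069887)+3/4·29.994567+1·(-7.114528)≈11.544038; next y=-3/5·8.069887+1/4·11.544038≈-1.955923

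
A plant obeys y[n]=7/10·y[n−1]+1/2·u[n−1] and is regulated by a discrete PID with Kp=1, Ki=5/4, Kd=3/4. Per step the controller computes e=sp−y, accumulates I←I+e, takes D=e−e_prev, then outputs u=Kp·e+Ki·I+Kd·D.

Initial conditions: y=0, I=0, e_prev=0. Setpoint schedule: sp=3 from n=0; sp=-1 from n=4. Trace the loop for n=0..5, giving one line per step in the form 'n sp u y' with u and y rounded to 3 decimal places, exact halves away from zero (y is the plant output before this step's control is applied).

0 3 9.000 0.000
1 3 -3.000 4.500
2 3 7.050 1.650
3 3 -2.490 4.680
4 -1 -6.371 2.031
5 -1 2.238 -1.764

(exact arithmetic carried between steps; '≈' marks a value shown rounded to 6 d.p. or computed from one; I and e_prev carry over from the previous line; the table rounds u and y to 3 d.p., halves away from zero)
n=0: y=0, sp=3, e=sp−y=3; I=3, D=e−e_prev=3; u=1·3+5/4·3+3/4·3=9; next y=7/10·0+1/2·9=4.5
n=1: y=4.5, sp=3, e=sp−y=-1.5; I=1.5, D=e−e_prev=-4.5; u=1·(-1.5)+5/4·1.5+3/4·(-4.5)=-3; next y=7/10·4.5+1/2·(-3)=1.65
n=2: y=1.65, sp=3, e=sp−y=1.35; I=2.85, D=e−e_prev=2.85; u=1·1.35+5/4·2.85+3/4·2.85=7.05; next y=7/10·1.65+1/2·7.05=4.68
n=3: y=4.68, sp=3, e=sp−y=-1.68; I=1.17, D=e−e_prev=-3.03; u=1·(-1.68)+5/4·1.17+3/4·(-3.03)=-2.49; next y=7/10·4.68+1/2·(-2.49)=2.031
n=4: y=2.031, sp=-1, e=sp−y=-3.031; I=-1.861, D=e−e_prev=-1.351; u=1·(-3.031)+5/4·(-1.861)+3/4·(-1.351)=-6.3705; next y=7/10·2.031+1/2·(-6.3705)=-1.76355
n=5: y=-1.76355, sp=-1, e=sp−y=0.76355; I=-1.09745, D=e−e_prev=3.79455; u=1·0.76355+5/4·(-1.09745)+3/4·3.79455=2.23765; next y=7/10·(-1.76355)+1/2·2.23765=-0.11566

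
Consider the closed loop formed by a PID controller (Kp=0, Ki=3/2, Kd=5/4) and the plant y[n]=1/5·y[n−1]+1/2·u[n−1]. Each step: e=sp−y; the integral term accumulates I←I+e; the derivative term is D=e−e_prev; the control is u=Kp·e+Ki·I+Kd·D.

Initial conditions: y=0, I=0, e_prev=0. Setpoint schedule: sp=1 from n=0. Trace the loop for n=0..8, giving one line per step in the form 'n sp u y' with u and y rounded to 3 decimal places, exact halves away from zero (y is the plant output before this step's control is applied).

(exact arithmetic carried between steps; '≈' marks a value shown rounded to 6 d.p. or computed from one; I and e_prev carry over from the previous line; the table rounds u and y to 3 d.p., halves away from zero)
n=0: y=0, sp=1, e=sp−y=1; I=1, D=e−e_prev=1; u=0·1+3/2·1+5/4·1=2.75; next y=1/5·0+1/2·2.75=1.375
n=1: y=1.375, sp=1, e=sp−y=-0.375; I=0.625, D=e−e_prev=-1.375; u=0·(-0.375)+3/2·0.625+5/4·(-1.375)=-0.78125; next y=1/5·1.375+1/2·(-0.78125)=-0.115625
n=2: y=-0.115625, sp=1, e=sp−y=1.115625; I=1.740625, D=e−e_prev=1.490625; u=0·1.115625+3/2·1.740625+5/4·1.490625≈4.474219; next y=1/5·(-0.115625)+1/2·4.474219≈2.213984
n=3: y≈2.213984, sp=1, e=sp−y≈-1.213984; I≈0.526641, D=e−e_prev≈-2.329609; u=0·(-1.213984)+3/2·0.526641+5/4·(-2.329609)≈-2.122051; next y=1/5·2.213984+1/2·(-2.122051)≈-0.618229
n=4: y≈-0.618229, sp=1, e=sp−y≈1.618229; I≈2.144869, D=e−e_prev≈2.832213; u=0·1.618229+3/2·2.144869+5/4·2.832213≈6.757570; next y=1/5·(-0.618229)+1/2·6.757570≈3.255139
n=5: y≈3.255139, sp=1, e=sp−y≈-2.255139; I≈-0.110270, D=e−e_prev≈-3.873368; u=0·(-2.255139)+3/2·(-0.110270)+5/4·(-3.873368)≈-5.007115; next y=1/5·3.255139+1/2·(-5.007115)≈-1.852530
n=6: y≈-1.852530, sp=1, e=sp−y≈2.852530; I≈2.742259, D=e−e_prev≈5.107669; u=0·2.852530+3/2·2.742259+5/4·5.107669≈10.497975; next y=1/5·(-1.852530)+1/2·10.497975≈4.878482
n=7: y≈4.878482, sp=1, e=sp−y≈-3.878482; I≈-1.136222, D=e−e_prev≈-6.731011; u=0·(-3.878482)+3/2·(-1.136222)+5/4·(-6.731011)≈-10.118097; next y=1/5·4.878482+1/2·(-10.118097)≈-4.083352
n=8: y≈-4.083352, sp=1, e=sp−y≈5.083352; I≈3.947130, D=e−e_prev≈8.961834; u=0·5.083352+3/2·3.947130+5/4·8.961834≈17.122988; next y=1/5·(-4.083352)+1/2·17.122988≈7.744823

0 1 2.750 0.000
1 1 -0.781 1.375
2 1 4.474 -0.116
3 1 -2.122 2.214
4 1 6.758 -0.618
5 1 -5.007 3.255
6 1 10.498 -1.853
7 1 -10.118 4.878
8 1 17.123 -4.083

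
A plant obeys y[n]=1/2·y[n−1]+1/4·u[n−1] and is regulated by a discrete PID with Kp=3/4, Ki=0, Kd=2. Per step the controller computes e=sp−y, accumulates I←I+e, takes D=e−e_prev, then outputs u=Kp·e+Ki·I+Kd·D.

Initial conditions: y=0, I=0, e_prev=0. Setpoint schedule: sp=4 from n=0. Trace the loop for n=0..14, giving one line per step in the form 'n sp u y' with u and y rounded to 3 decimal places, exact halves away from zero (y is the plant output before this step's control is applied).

(exact arithmetic carried between steps; '≈' marks a value shown rounded to 6 d.p. or computed from one; I and e_prev carry over from the previous line; the table rounds u and y to 3 d.p., halves away from zero)
n=0: y=0, sp=4, e=sp−y=4; I=4, D=e−e_prev=4; u=3/4·4+0·4+2·4=11; next y=1/2·0+1/4·11=2.75
n=1: y=2.75, sp=4, e=sp−y=1.25; I=5.25, D=e−e_prev=-2.75; u=3/4·1.25+0·5.25+2·(-2.75)=-4.5625; next y=1/2·2.75+1/4·(-4.5625)=0.234375
n=2: y=0.234375, sp=4, e=sp−y=3.765625; I=9.015625, D=e−e_prev=2.515625; u=3/4·3.765625+0·9.015625+2·2.515625≈7.855469; next y=1/2·0.234375+1/4·7.855469≈2.081055
n=3: y≈2.081055, sp=4, e=sp−y≈1.918945; I≈10.934570, D=e−e_prev≈-1.846680; u=3/4·1.918945+0·10.934570+2·(-1.846680)≈-2.254150; next y=1/2·2.081055+1/4·(-2.254150)≈0.476990
n=4: y≈0.476990, sp=4, e=sp−y≈3.523010; I≈14.457581, D=e−e_prev≈1.604065; u=3/4·3.523010+0·14.457581+2·1.604065≈5.850388; next y=1/2·0.476990+1/4·5.850388≈1.701092
n=5: y≈1.701092, sp=4, e=sp−y≈2.298908; I≈16.756489, D=e−e_prev≈-1.224102; u=3/4·2.298908+0·16.756489+2·(-1.224102)≈-0.724023; next y=1/2·1.701092+1/4·(-0.724023)≈0.669540
n=6: y≈0.669540, sp=4, e=sp−y≈3.330460; I≈20.086949, D=e−e_prev≈1.031552; u=3/4·3.330460+0·20.086949+2·1.031552≈4.560948; next y=1/2·0.669540+1/4·4.560948≈1.475007
n=7: y≈1.475007, sp=4, e=sp−y≈2.524993; I≈22.611942, D=e−e_prev≈-0.805467; u=3/4·2.524993+0·22.611942+2·(-0.805467)≈0.282811; next y=1/2·1.475007+1/4·0.282811≈0.808206
n=8: y≈0.808206, sp=4, e=sp−y≈3.191794; I≈25.803735, D=e−e_prev≈0.666801; u=3/4·3.191794+0·25.803735+2·0.666801≈3.727447; next y=1/2·0.808206+1/4·3.727447≈1.335965
n=9: y≈1.335965, sp=4, e=sp−y≈2.664035; I≈28.467770, D=e−e_prev≈-0.527759; u=3/4·2.664035+0·28.467770+2·(-0.527759)≈0.942509; next y=1/2·1.335965+1/4·0.942509≈0.903610
n=10: y≈0.903610, sp=4, e=sp−y≈3.096390; I≈31.564161, D=e−e_prev≈0.432355; u=3/4·3.096390+0·31.564161+2·0.432355≈3.187003; next y=1/2·0.903610+1/4·3.187003≈1.248556
n=11: y≈1.248556, sp=4, e=sp−y≈2.751444; I≈34.315605, D=e−e_prev≈-0.344946; u=3/4·2.751444+0·34.315605+2·(-0.344946)≈1.373691; next y=1/2·1.248556+1/4·1.373691≈0.967701
n=12: y≈0.967701, sp=4, e=sp−y≈3.032299; I≈37.347904, D=e−e_prev≈0.280855; u=3/4·3.032299+0·37.347904+2·0.280855≈2.835934; next y=1/2·0.967701+1/4·2.835934≈1.192834
n=13: y≈1.192834, sp=4, e=sp−y≈2.807166; I≈40.155070, D=e−e_prev≈-0.225133; u=3/4·2.807166+0·40.155070+2·(-0.225133)≈1.655108; next y=1/2·1.192834+1/4·1.655108≈1.010194
n=14: y≈1.010194, sp=4, e=sp−y≈2.989806; I≈43.144876, D=e−e_prev≈0.182640; u=3/4·2.989806+0·43.144876+2·0.182640≈2.607634; next y=1/2·1.010194+1/4·2.607634≈1.157006

0 4 11.000 0.000
1 4 -4.563 2.750
2 4 7.855 0.234
3 4 -2.254 2.081
4 4 5.850 0.477
5 4 -0.724 1.701
6 4 4.561 0.670
7 4 0.283 1.475
8 4 3.727 0.808
9 4 0.943 1.336
10 4 3.187 0.904
11 4 1.374 1.249
12 4 2.836 0.968
13 4 1.655 1.193
14 4 2.608 1.010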